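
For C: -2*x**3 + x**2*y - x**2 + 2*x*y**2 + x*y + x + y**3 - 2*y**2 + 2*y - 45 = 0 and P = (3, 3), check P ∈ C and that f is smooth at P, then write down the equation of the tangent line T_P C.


Tangent line at P: -20*x + 65*y - 135 = 0.

Step 1: f(3, 3) = 0, so P lies on C.
Step 2: partial derivatives
  f_x(x, y) = -6*x**2 + 2*x*y - 2*x + 2*y**2 + y + 1, f_y(x, y) = x**2 + 4*x*y + x + 3*y**2 - 4*y + 2.
  f_x(P) = -20, f_y(P) = 65 (gradient nonzero, so P is smooth).
Step 3: tangent line at P: -20·(x − 3) + 65·(y − 3) = 0.
Expanding: -20*x + 65*y - 135 = 0.


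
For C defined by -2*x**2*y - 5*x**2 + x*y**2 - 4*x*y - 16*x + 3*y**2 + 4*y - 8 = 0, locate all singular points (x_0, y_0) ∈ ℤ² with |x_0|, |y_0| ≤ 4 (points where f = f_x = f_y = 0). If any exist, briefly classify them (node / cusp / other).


Singular points: {(-2, -2)}; classification: node.

Compute partial derivatives:
  f_x = -4*x*y - 10*x + y**2 - 4*y - 16.
  f_y = -2*x**2 + 2*x*y - 4*x + 6*y + 4.
Scan x_0 ∈ {−4, ..., 4}. For each x_0, f_y(x_0, y) is a polynomial in y; find its integer roots y ∈ {−4, ..., 4}, then test f_x and f at those candidates.
  x = -4: f_y(-4, y) = -2*y - 12; no integer root y with |y| ≤ 4.
  x = -3: f_y(-3, y) = -2; no integer root y with |y| ≤ 4.
  x = -2: f_y(-2, y) = 2*y + 4; vanishes at y ∈ {-2}. (-2, -2): f_x = 0, f = 0 — SINGULAR.
  x = -1: f_y(-1, y) = 4*y + 6; no integer root y with |y| ≤ 4.
  x = 0: f_y(0, y) = 6*y + 4; no integer root y with |y| ≤ 4.
  x = 1: f_y(1, y) = 8*y - 2; no integer root y with |y| ≤ 4.
  x = 2: f_y(2, y) = 10*y - 12; no integer root y with |y| ≤ 4.
  x = 3: f_y(3, y) = 12*y - 26; no integer root y with |y| ≤ 4.
  x = 4: f_y(4, y) = 14*y - 44; no integer root y with |y| ≤ 4.
Only singular point on the grid: (-2, -2).
Classify: substitute x = -2 + u, y = -2 + v and expand: f = -2*u**2*v - u**2 + u*v**2 + v**2.
No constant or linear terms (consistent with a singular point). Quadratic part: -u**2 + v**2. Cubic part: -2*u**2*v + u*v**2.
The quadratic part v**2 - u**2 = (v − u)(v + u) splits into two distinct linear factors, so there are two distinct tangent lines y − -2 = ±(x − -2) — this is a node (ordinary double point).
Classification: node.


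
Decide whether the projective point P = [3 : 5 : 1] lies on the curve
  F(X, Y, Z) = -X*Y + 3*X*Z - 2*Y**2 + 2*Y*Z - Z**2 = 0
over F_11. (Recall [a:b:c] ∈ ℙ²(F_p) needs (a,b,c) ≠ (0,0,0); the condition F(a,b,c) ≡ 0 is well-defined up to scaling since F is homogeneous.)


F(3,5,1) ≡ 8 (mod 11); P is NOT on the curve.

Evaluate F(3, 5, 1) term-by-term (mod 11).
  -X*Y ↦ -1·3·5·1 = -15
  3*X*Z ↦ 3·3·1·1 = 9
  -2*Y**2 ↦ -2·1·25·1 = -50
  2*Y*Z ↦ 2·1·5·1 = 10
  -Z**2 ↦ -1·1·1·1 = -1
Sum: F(3, 5, 1) = (-15) + (9) + (-50) + (10) + (-1) = -47.
Reducing mod 11: -47 ≡ 8 (mod 11).
Since F(a, b, c) ≡ 8 ≠ 0 (mod 11), P does NOT lie on the curve.


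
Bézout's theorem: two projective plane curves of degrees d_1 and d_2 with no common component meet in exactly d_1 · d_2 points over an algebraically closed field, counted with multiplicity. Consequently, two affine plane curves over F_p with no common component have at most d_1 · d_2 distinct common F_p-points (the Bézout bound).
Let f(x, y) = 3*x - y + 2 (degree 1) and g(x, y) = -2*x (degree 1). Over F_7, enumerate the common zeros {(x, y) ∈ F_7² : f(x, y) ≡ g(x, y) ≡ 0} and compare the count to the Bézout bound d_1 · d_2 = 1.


Common zeros: {(0, 2)}; count = 1; Bézout bound = 1.

deg(f) = 1, deg(g) = 1, so Bézout bound = 1.
Scan x ∈ F_7. For each x, list the y ∈ F_7 with f(x, y) ≡ 0 and those with g(x, y) ≡ 0 (mod 7); the common zeros in that column are the intersection.
  x = 0: f ≡ 0 at y ∈ {2}; g ≡ 0 at y ∈ {0, 1, 2, 3, 4, 5, 6}; common: {2}.
  x = 1: f ≡ 0 at y ∈ {5}; g ≡ 0 at y ∈ ∅; common: ∅.
  x = 2: f ≡ 0 at y ∈ {1}; g ≡ 0 at y ∈ ∅; common: ∅.
  x = 3: f ≡ 0 at y ∈ {4}; g ≡ 0 at y ∈ ∅; common: ∅.
  x = 4: f ≡ 0 at y ∈ {0}; g ≡ 0 at y ∈ ∅; common: ∅.
  x = 5: f ≡ 0 at y ∈ {3}; g ≡ 0 at y ∈ ∅; common: ∅.
  x = 6: f ≡ 0 at y ∈ {6}; g ≡ 0 at y ∈ ∅; common: ∅.
Collecting: common zeros = {(0, 2)}, so the count is 1.
Comparison with the Bézout bound: 1 ≤ 1 = deg(f)·deg(g), as expected for curves with no common component (the bound is attained).


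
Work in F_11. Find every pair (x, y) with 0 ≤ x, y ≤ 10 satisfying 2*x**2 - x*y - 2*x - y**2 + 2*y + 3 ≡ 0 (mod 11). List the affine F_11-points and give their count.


Affine F_11-points: {(0, 3), (0, 10), (5, 2), (5, 6), (6, 8), (6, 10), (8, 2), (8, 3), (10, 6), (10, 8)}; count = 10.

For each of the 121 pairs (x, y) ∈ F_11², evaluate f(x, y) mod 11. Record the zeros.
  x = 0: [0↦3, 1↦4, 2↦3, 3↦0, 4↦6, 5↦10, 6↦1, 7↦1, 8↦10, 9↦6, 10↦0]  zeros at y ∈ {3, 10}
  x = 1: [0↦3, 1↦3, 2↦1, 3↦8, 4↦2, 5↦5, 6↦6, 7↦5, 8↦2, 9↦8, 10↦1]  zeros at y ∈ ∅
  x = 2: [0↦7, 1↦6, 2↦3, 3↦9, 4↦2, 5↦4, 6↦4, 7↦2, 8↦9, 9↦3, 10↦6]  zeros at y ∈ ∅
  x = 3: [0↦4, 1↦2, 2↦9, 3↦3, 4↦6, 5↦7, 6↦6, 7↦3, 8↦9, 9↦2, 10↦4]  zeros at y ∈ ∅
  x = 4: [0↦5, 1↦2, 2↦8, 3↦1, 4↦3, 5↦3, 6↦1, 7↦8, 8↦2, 9↦5, 10↦6]  zeros at y ∈ ∅
  x = 5: [0↦10, 1↦6, 2↦0, 3↦3, 4↦4, 5↦3, 6↦0, 7↦6, 8↦10, 9↦1, 10↦1]  zeros at y ∈ {2, 6}
  x = 6: [0↦8, 1↦3, 2↦7, 3↦9, 4↦9, 5↦7, 6↦3, 7↦8, 8↦0, 9↦1, 10↦0]  zeros at y ∈ {8, 10}
  x = 7: [0↦10, 1↦4, 2↦7, 3↦8, 4↦7, 5↦4, 6↦10, 7↦3, 8↦5, 9↦5, 10↦3]  zeros at y ∈ ∅
  x = 8: [0↦5, 1↦9, 2↦0, 3↦0, 4↦9, 5↦5, 6↦10, 7↦2, 8↦3, 9↦2, 10↦10]  zeros at y ∈ {2, 3}
  x = 9: [0↦4, 1↦7, 2↦8, 3↦7, 4↦4, 5↦10, 6↦3, 7↦5, 8↦5, 9↦3, 10↦10]  zeros at y ∈ ∅
  x = 10: [0↦7, 1↦9, 2↦9, 3↦7, 4↦3, 5↦8, 6↦0, 7↦1, 8↦0, 9↦8, 10↦3]  zeros at y ∈ {6, 8}
Collecting zeros: affine points = {(0, 3), (0, 10), (5, 2), (5, 6), (6, 8), (6, 10), (8, 2), (8, 3), (10, 6), (10, 8)}.
Total count |C(F_11)_aff| = 10.


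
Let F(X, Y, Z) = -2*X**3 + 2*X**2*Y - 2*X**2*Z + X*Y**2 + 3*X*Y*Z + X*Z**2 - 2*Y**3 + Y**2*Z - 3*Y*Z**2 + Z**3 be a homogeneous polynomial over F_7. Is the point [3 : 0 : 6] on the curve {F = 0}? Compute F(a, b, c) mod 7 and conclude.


F(3,0,6) ≡ 1 (mod 7); P is NOT on the curve.

Evaluate F(3, 0, 6) term-by-term (mod 7).
  -2*X**3 ↦ -2·27·1·1 = -54
  2*X**2*Y ↦ 2·9·0·1 = 0
  -2*X**2*Z ↦ -2·9·1·6 = -108
  X*Y**2 ↦ 1·3·0·1 = 0
  3*X*Y*Z ↦ 3·3·0·6 = 0
  X*Z**2 ↦ 1·3·1·36 = 108
  -2*Y**3 ↦ -2·1·0·1 = 0
  Y**2*Z ↦ 1·1·0·6 = 0
  -3*Y*Z**2 ↦ -3·1·0·36 = 0
  Z**3 ↦ 1·1·1·216 = 216
Sum: F(3, 0, 6) = (-54) + (0) + (-108) + (0) + (0) + (108) + (0) + (0) + (0) + (216) = 162.
Reducing mod 7: 162 ≡ 1 (mod 7).
Since F(a, b, c) ≡ 1 ≠ 0 (mod 7), P does NOT lie on the curve.


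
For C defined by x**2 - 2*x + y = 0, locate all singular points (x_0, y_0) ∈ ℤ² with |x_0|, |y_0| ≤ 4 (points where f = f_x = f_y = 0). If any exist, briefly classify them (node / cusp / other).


No singular points in the scanned grid; C is smooth there.

Compute partial derivatives:
  f_x = 2*x - 2.
  f_y = 1.
f_y = 1 is a nonzero constant, so f_y never vanishes: no point (x, y) can satisfy f = f_x = f_y = 0. In particular no (x, y) ∈ {−4, ..., 4}² is singular; the curve is smooth.


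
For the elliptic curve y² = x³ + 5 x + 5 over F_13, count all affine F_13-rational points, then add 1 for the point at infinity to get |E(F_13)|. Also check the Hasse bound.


Affine points = {(2, 6), (2, 7), (5, 5), (5, 8), (6, 2), (6, 11), (9, 5), (9, 8), (11, 0), (12, 5), (12, 8)}; affine count = 11; |E(F_13)| = 12.

Discriminant check: Δ ∝ 4a³ + 27b² = 4·5³ + 27·5² = 4·125 + 27·25 ≡ 5 (mod 13). Nonzero ⇒ E is nonsingular.
For each x ∈ F_13, compute rhs = x³ + 5·x + 5 mod 13, then count y ∈ F_13 with y² ≡ rhs.
  x = 0: rhs = 5, matching y values: none (0 points).
  x = 1: rhs = 11, matching y values: none (0 points).
  x = 2: rhs = 10, matching y values: 6, 7 (2 points).
  x = 3: rhs = 8, matching y values: none (0 points).
  x = 4: rhs = 11, matching y values: none (0 points).
  x = 5: rhs = 12, matching y values: 5, 8 (2 points).
  x = 6: rhs = 4, matching y values: 2, 11 (2 points).
  x = 7: rhs = 6, matching y values: none (0 points).
  x = 8: rhs = 11, matching y values: none (0 points).
  x = 9: rhs = 12, matching y values: 5, 8 (2 points).
  x = 10: rhs = 2, matching y values: none (0 points).
  x = 11: rhs = 0, matching y values: 0 (1 points).
  x = 12: rhs = 12, matching y values: 5, 8 (2 points).
Total affine count: 11.
Full point count |E(F_13)| = 11 + 1 = 12.
Hasse bound: |12 − (13+1)| = |-2| = 2 ≤ 2√13 ≈ 7.2111 ✓.


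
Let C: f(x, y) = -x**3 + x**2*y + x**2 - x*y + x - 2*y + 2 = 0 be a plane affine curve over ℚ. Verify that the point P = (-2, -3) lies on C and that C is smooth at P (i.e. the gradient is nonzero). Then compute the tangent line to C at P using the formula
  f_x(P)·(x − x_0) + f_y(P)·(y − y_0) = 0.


Tangent line at P: 4*y + 12 = 0.

Step 1: f(-2, -3) = 0, so P lies on C.
Step 2: partial derivatives
  f_x(x, y) = -3*x**2 + 2*x*y + 2*x - y + 1, f_y(x, y) = x**2 - x - 2.
  f_x(P) = 0, f_y(P) = 4 (gradient nonzero, so P is smooth).
Step 3: tangent line at P: 0·(x − -2) + 4·(y − -3) = 0.
Expanding: 4*y + 12 = 0.


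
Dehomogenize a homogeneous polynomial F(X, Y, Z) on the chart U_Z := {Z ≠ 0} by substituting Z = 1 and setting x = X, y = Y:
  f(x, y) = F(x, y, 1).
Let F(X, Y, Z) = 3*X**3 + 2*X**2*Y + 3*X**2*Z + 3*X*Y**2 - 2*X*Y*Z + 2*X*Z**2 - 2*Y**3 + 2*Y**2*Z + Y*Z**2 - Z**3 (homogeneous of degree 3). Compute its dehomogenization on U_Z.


f(x, y) = 3*x**3 + 2*x**2*y + 3*x**2 + 3*x*y**2 - 2*x*y + 2*x - 2*y**3 + 2*y**2 + y - 1

On U_Z we set Z = 1. Each monomial c·X^i·Y^j·Z^k in F becomes c·x^i·y^j·1^k = c·x^i·y^j.
Substituting Z = 1: F(X, Y, 1) = 3*x**3 + 2*x**2*y + 3*x**2 + 3*x*y**2 - 2*x*y + 2*x - 2*y**3 + 2*y**2 + y - 1.
Note: deg(f) ≤ deg(F) = 3; strict inequality happens when F is divisible by Z (lost terms).


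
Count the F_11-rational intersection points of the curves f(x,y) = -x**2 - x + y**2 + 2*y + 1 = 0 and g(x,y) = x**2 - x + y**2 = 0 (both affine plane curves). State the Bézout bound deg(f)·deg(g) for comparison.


Common zeros: ∅; count = 0; Bézout bound = 4.

deg(f) = 2, deg(g) = 2, so Bézout bound = 4.
Scan x ∈ F_11. For each x, list the y ∈ F_11 with f(x, y) ≡ 0 and those with g(x, y) ≡ 0 (mod 11); the common zeros in that column are the intersection.
  x = 0: f ≡ 0 at y ∈ {10}; g ≡ 0 at y ∈ {0}; common: ∅.
  x = 1: f ≡ 0 at y ∈ ∅; g ≡ 0 at y ∈ {0}; common: ∅.
  x = 2: f ≡ 0 at y ∈ ∅; g ≡ 0 at y ∈ {3, 8}; common: ∅.
  x = 3: f ≡ 0 at y ∈ {0, 9}; g ≡ 0 at y ∈ {4, 7}; common: ∅.
  x = 4: f ≡ 0 at y ∈ {2, 7}; g ≡ 0 at y ∈ ∅; common: ∅.
  x = 5: f ≡ 0 at y ∈ ∅; g ≡ 0 at y ∈ ∅; common: ∅.
  x = 6: f ≡ 0 at y ∈ {2, 7}; g ≡ 0 at y ∈ {5, 6}; common: ∅.
  x = 7: f ≡ 0 at y ∈ {0, 9}; g ≡ 0 at y ∈ ∅; common: ∅.
  x = 8: f ≡ 0 at y ∈ ∅; g ≡ 0 at y ∈ ∅; common: ∅.
  x = 9: f ≡ 0 at y ∈ ∅; g ≡ 0 at y ∈ {4, 7}; common: ∅.
  x = 10: f ≡ 0 at y ∈ {10}; g ≡ 0 at y ∈ {3, 8}; common: ∅.
Collecting: common zeros = ∅, so the count is 0.
Comparison with the Bézout bound: 0 ≤ 4 = deg(f)·deg(g), as expected for curves with no common component (the affine F_11-count falls short of the bound because intersections may lie at infinity, over extension fields, or carry multiplicity).


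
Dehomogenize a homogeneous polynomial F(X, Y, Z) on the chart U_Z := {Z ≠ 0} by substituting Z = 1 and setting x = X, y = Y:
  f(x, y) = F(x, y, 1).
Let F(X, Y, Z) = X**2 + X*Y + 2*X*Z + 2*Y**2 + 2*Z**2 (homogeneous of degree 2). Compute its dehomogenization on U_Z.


f(x, y) = x**2 + x*y + 2*x + 2*y**2 + 2

On U_Z we set Z = 1. Each monomial c·X^i·Y^j·Z^k in F becomes c·x^i·y^j·1^k = c·x^i·y^j.
Substituting Z = 1: F(X, Y, 1) = x**2 + x*y + 2*x + 2*y**2 + 2.
Note: deg(f) ≤ deg(F) = 2; strict inequality happens when F is divisible by Z (lost terms).


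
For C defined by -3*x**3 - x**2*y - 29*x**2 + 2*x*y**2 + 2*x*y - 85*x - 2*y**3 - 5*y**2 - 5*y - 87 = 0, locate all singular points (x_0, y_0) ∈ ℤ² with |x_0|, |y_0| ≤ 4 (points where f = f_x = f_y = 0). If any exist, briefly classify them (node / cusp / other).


Singular points: {(-3, -2)}; classification: cusp.

Compute partial derivatives:
  f_x = -9*x**2 - 2*x*y - 58*x + 2*y**2 + 2*y - 85.
  f_y = -x**2 + 4*x*y + 2*x - 6*y**2 - 10*y - 5.
Scan x_0 ∈ {−4, ..., 4}. For each x_0, f_y(x_0, y) is a polynomial in y; find its integer roots y ∈ {−4, ..., 4}, then test f_x and f at those candidates.
  x = -4: f_y(-4, y) = -6*y**2 - 26*y - 29; no integer root y with |y| ≤ 4.
  x = -3: f_y(-3, y) = -6*y**2 - 22*y - 20; vanishes at y ∈ {-2}. (-3, -2): f_x = 0, f = 0 — SINGULAR.
  x = -2: f_y(-2, y) = -6*y**2 - 18*y - 13; no integer root y with |y| ≤ 4.
  x = -1: f_y(-1, y) = -6*y**2 - 14*y - 8; vanishes at y ∈ {-1}. (-1, -1): f_x = -38 ≠ 0.
  x = 0: f_y(0, y) = -6*y**2 - 10*y - 5; no integer root y with |y| ≤ 4.
  x = 1: f_y(1, y) = -6*y**2 - 6*y - 4; no integer root y with |y| ≤ 4.
  x = 2: f_y(2, y) = -6*y**2 - 2*y - 5; no integer root y with |y| ≤ 4.
  x = 3: f_y(3, y) = -6*y**2 + 2*y - 8; no integer root y with |y| ≤ 4.
  x = 4: f_y(4, y) = -6*y**2 + 6*y - 13; no integer root y with |y| ≤ 4.
Only singular point on the grid: (-3, -2).
Classify: substitute x = -3 + u, y = -2 + v and expand: f = -3*u**3 - u**2*v + 2*u*v**2 - 2*v**3 + v**2.
No constant or linear terms (consistent with a singular point). Quadratic part: v**2. Cubic part: -3*u**3 - u**2*v + 2*u*v**2 - 2*v**3.
The quadratic part v**2 is a perfect square, so there is a single (double) tangent line v = 0, i.e. y = -2. Restricting the cubic part to that line (v = 0) leaves -3*u**3 ≠ 0, so f is not divisible by v and the branch is v² ≈ 3*u**3 to lowest order — this is a cusp.
Classification: cusp.


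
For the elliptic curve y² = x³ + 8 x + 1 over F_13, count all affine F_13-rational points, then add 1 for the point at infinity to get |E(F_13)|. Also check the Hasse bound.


Affine points = {(0, 1), (0, 12), (1, 6), (1, 7), (2, 5), (2, 8), (3, 0), (5, 6), (5, 7), (7, 6), (7, 7), (9, 3), (9, 10), (11, 4), (11, 9)}; affine count = 15; |E(F_13)| = 16.

Discriminant check: Δ ∝ 4a³ + 27b² = 4·8³ + 27·1² = 4·512 + 27·1 ≡ 8 (mod 13). Nonzero ⇒ E is nonsingular.
For each x ∈ F_13, compute rhs = x³ + 8·x + 1 mod 13, then count y ∈ F_13 with y² ≡ rhs.
  x = 0: rhs = 1, matching y values: 1, 12 (2 points).
  x = 1: rhs = 10, matching y values: 6, 7 (2 points).
  x = 2: rhs = 12, matching y values: 5, 8 (2 points).
  x = 3: rhs = 0, matching y values: 0 (1 points).
  x = 4: rhs = 6, matching y values: none (0 points).
  x = 5: rhs = 10, matching y values: 6, 7 (2 points).
  x = 6: rhs = 5, matching y values: none (0 points).
  x = 7: rhs = 10, matching y values: 6, 7 (2 points).
  x = 8: rhs = 5, matching y values: none (0 points).
  x = 9: rhs = 9, matching y values: 3, 10 (2 points).
  x = 10: rhs = 2, matching y values: none (0 points).
  x = 11: rhs = 3, matching y values: 4, 9 (2 points).
  x = 12: rhs = 5, matching y values: none (0 points).
Total affine count: 15.
Full point count |E(F_13)| = 15 + 1 = 16.
Hasse bound: |16 − (13+1)| = |2| = 2 ≤ 2√13 ≈ 7.2111 ✓.


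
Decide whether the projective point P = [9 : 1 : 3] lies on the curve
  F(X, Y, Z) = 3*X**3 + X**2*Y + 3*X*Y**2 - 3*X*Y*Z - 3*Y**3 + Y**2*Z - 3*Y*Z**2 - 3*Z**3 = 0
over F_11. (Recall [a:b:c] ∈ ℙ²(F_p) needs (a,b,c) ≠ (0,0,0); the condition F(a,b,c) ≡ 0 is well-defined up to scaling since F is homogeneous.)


F(9,1,3) ≡ 5 (mod 11); P is NOT on the curve.

Evaluate F(9, 1, 3) term-by-term (mod 11).
  3*X**3 ↦ 3·729·1·1 = 2187
  X**2*Y ↦ 1·81·1·1 = 81
  3*X*Y**2 ↦ 3·9·1·1 = 27
  -3*X*Y*Z ↦ -3·9·1·3 = -81
  -3*Y**3 ↦ -3·1·1·1 = -3
  Y**2*Z ↦ 1·1·1·3 = 3
  -3*Y*Z**2 ↦ -3·1·1·9 = -27
  -3*Z**3 ↦ -3·1·1·27 = -81
Sum: F(9, 1, 3) = (2187) + (81) + (27) + (-81) + (-3) + (3) + (-27) + (-81) = 2106.
Reducing mod 11: 2106 ≡ 5 (mod 11).
Since F(a, b, c) ≡ 5 ≠ 0 (mod 11), P does NOT lie on the curve.


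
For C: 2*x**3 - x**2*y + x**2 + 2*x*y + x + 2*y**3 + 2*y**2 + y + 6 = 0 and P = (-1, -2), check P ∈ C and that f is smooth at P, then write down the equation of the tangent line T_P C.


Tangent line at P: -3*x + 14*y + 25 = 0.

Step 1: f(-1, -2) = 0, so P lies on C.
Step 2: partial derivatives
  f_x(x, y) = 6*x**2 - 2*x*y + 2*x + 2*y + 1, f_y(x, y) = -x**2 + 2*x + 6*y**2 + 4*y + 1.
  f_x(P) = -3, f_y(P) = 14 (gradient nonzero, so P is smooth).
Step 3: tangent line at P: -3·(x − -1) + 14·(y − -2) = 0.
Expanding: -3*x + 14*y + 25 = 0.


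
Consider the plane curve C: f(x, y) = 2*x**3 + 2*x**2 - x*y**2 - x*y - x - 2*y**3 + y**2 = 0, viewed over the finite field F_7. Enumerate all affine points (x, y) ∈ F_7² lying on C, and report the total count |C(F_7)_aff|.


Affine F_7-points: {(0, 0), (0, 4), (1, 1), (1, 5), (4, 1), (4, 3), (4, 5), (6, 4)}; count = 8.

For each of the 49 pairs (x, y) ∈ F_7², evaluate f(x, y) mod 7. Record the zeros.
  x = 0: [0↦0, 1↦6, 2↦2, 3↦4, 4↦0, 5↦6, 6↦3]  zeros at y ∈ {0, 4}
  x = 1: [0↦3, 1↦0, 2↦6, 3↦2, 4↦4, 5↦0, 6↦6]  zeros at y ∈ {1, 5}
  x = 2: [0↦1, 1↦3, 2↦5, 3↦2, 4↦3, 5↦3, 6↦4]  zeros at y ∈ ∅
  x = 3: [0↦6, 1↦6, 2↦4, 3↦2, 4↦2, 5↦6, 6↦2]  zeros at y ∈ ∅
  x = 4: [0↦2, 1↦0, 2↦1, 3↦0, 4↦6, 5↦0, 6↦5]  zeros at y ∈ {1, 3, 5}
  x = 5: [0↦1, 1↦4, 2↦1, 3↦1, 4↦6, 5↦4, 6↦4]  zeros at y ∈ ∅
  x = 6: [0↦1, 1↦2, 2↦2, 3↦3, 4↦0, 5↦2, 6↦4]  zeros at y ∈ {4}
Collecting zeros: affine points = {(0, 0), (0, 4), (1, 1), (1, 5), (4, 1), (4, 3), (4, 5), (6, 4)}.
Total count |C(F_7)_aff| = 8.


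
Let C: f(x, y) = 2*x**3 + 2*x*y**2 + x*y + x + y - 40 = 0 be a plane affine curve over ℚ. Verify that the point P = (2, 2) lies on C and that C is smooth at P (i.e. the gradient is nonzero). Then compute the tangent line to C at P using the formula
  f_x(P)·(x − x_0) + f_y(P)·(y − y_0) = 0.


Tangent line at P: 35*x + 19*y - 108 = 0.

Step 1: f(2, 2) = 0, so P lies on C.
Step 2: partial derivatives
  f_x(x, y) = 6*x**2 + 2*y**2 + y + 1, f_y(x, y) = 4*x*y + x + 1.
  f_x(P) = 35, f_y(P) = 19 (gradient nonzero, so P is smooth).
Step 3: tangent line at P: 35·(x − 2) + 19·(y − 2) = 0.
Expanding: 35*x + 19*y - 108 = 0.


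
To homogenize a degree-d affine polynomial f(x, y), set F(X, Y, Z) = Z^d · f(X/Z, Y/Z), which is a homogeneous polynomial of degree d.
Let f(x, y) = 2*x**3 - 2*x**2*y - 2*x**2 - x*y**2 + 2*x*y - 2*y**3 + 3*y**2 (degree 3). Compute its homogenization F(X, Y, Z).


F(X, Y, Z) = 2*X**3 - 2*X**2*Y - 2*X**2*Z - X*Y**2 + 2*X*Y*Z - 2*Y**3 + 3*Y**2*Z

deg(f) = 3.
Substitute x = X/Z, y = Y/Z into f, then multiply by Z^3.
  monomial 2·x^3·y^0 ↦ 2·X^3·Y^0·Z^0.
  monomial -2·x^2·y^1 ↦ -2·X^2·Y^1·Z^0.
  monomial -2·x^2·y^0 ↦ -2·X^2·Y^0·Z^1.
  monomial -1·x^1·y^2 ↦ -1·X^1·Y^2·Z^0.
  monomial 2·x^1·y^1 ↦ 2·X^1·Y^1·Z^1.
  monomial -2·x^0·y^3 ↦ -2·X^0·Y^3·Z^0.
  monomial 3·x^0·y^2 ↦ 3·X^0·Y^2·Z^1.
Collecting: F(X, Y, Z) = 2*X**3 - 2*X**2*Y - 2*X**2*Z - X*Y**2 + 2*X*Y*Z - 2*Y**3 + 3*Y**2*Z.


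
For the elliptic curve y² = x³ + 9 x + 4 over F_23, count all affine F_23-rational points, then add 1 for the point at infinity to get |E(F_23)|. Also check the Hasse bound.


Affine points = {(0, 2), (0, 21), (3, 9), (3, 14), (4, 9), (4, 14), (5, 6), (5, 17), (8, 6), (8, 17), (9, 3), (9, 20), (10, 6), (10, 17), (11, 10), (11, 13), (12, 0), (13, 8), (13, 15), (15, 8), (15, 15), (16, 9), (16, 14), (18, 8), (18, 15), (21, 1), (21, 22)}; affine count = 27; |E(F_23)| = 28.

Discriminant check: Δ ∝ 4a³ + 27b² = 4·9³ + 27·4² = 4·729 + 27·16 ≡ 13 (mod 23). Nonzero ⇒ E is nonsingular.
For each x ∈ F_23, compute rhs = x³ + 9·x + 4 mod 23, then count y ∈ F_23 with y² ≡ rhs.
  x = 0: rhs = 4, matching y values: 2, 21 (2 points).
  x = 1: rhs = 14, matching y values: none (0 points).
  x = 2: rhs = 7, matching y values: none (0 points).
  x = 3: rhs = 12, matching y values: 9, 14 (2 points).
  x = 4: rhs = 12, matching y values: 9, 14 (2 points).
  x = 5: rhs = 13, matching y values: 6, 17 (2 points).
  x = 6: rhs = 21, matching y values: none (0 points).
  x = 7: rhs = 19, matching y values: none (0 points).
  x = 8: rhs = 13, matching y values: 6, 17 (2 points).
  x = 9: rhs = 9, matching y values: 3, 20 (2 points).
  x = 10: rhs = 13, matching y values: 6, 17 (2 points).
  x = 11: rhs = 8, matching y values: 10, 13 (2 points).
  x = 12: rhs = 0, matching y values: 0 (1 points).
  x = 13: rhs = 18, matching y values: 8, 15 (2 points).
  x = 14: rhs = 22, matching y values: none (0 points).
  x = 15: rhs = 18, matching y values: 8, 15 (2 points).
  x = 16: rhs = 12, matching y values: 9, 14 (2 points).
  x = 17: rhs = 10, matching y values: none (0 points).
  x = 18: rhs = 18, matching y values: 8, 15 (2 points).
  x = 19: rhs = 19, matching y values: none (0 points).
  x = 20: rhs = 19, matching y values: none (0 points).
  x = 21: rhs = 1, matching y values: 1, 22 (2 points).
  x = 22: rhs = 17, matching y values: none (0 points).
Total affine count: 27.
Full point count |E(F_23)| = 27 + 1 = 28.
Hasse bound: |28 − (23+1)| = |4| = 4 ≤ 2√23 ≈ 9.5917 ✓.


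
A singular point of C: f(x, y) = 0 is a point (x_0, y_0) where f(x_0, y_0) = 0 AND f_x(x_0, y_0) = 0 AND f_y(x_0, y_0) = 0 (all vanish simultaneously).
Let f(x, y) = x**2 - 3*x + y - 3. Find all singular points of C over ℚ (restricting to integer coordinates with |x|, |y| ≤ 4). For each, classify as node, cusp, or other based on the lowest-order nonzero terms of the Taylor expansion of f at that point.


No singular points in the scanned grid; C is smooth there.

Compute partial derivatives:
  f_x = 2*x - 3.
  f_y = 1.
f_y = 1 is a nonzero constant, so f_y never vanishes: no point (x, y) can satisfy f = f_x = f_y = 0. In particular no (x, y) ∈ {−4, ..., 4}² is singular; the curve is smooth.


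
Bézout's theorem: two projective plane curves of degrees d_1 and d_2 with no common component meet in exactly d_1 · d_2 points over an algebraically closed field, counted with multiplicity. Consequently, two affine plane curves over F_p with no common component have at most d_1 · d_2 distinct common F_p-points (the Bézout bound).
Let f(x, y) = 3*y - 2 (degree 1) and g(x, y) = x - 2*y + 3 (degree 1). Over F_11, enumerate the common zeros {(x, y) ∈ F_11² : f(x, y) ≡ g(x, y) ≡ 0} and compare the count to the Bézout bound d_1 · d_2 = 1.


Common zeros: {(2, 8)}; count = 1; Bézout bound = 1.

deg(f) = 1, deg(g) = 1, so Bézout bound = 1.
Scan x ∈ F_11. For each x, list the y ∈ F_11 with f(x, y) ≡ 0 and those with g(x, y) ≡ 0 (mod 11); the common zeros in that column are the intersection.
  x = 0: f ≡ 0 at y ∈ {8}; g ≡ 0 at y ∈ {7}; common: ∅.
  x = 1: f ≡ 0 at y ∈ {8}; g ≡ 0 at y ∈ {2}; common: ∅.
  x = 2: f ≡ 0 at y ∈ {8}; g ≡ 0 at y ∈ {8}; common: {8}.
  x = 3: f ≡ 0 at y ∈ {8}; g ≡ 0 at y ∈ {3}; common: ∅.
  x = 4: f ≡ 0 at y ∈ {8}; g ≡ 0 at y ∈ {9}; common: ∅.
  x = 5: f ≡ 0 at y ∈ {8}; g ≡ 0 at y ∈ {4}; common: ∅.
  x = 6: f ≡ 0 at y ∈ {8}; g ≡ 0 at y ∈ {10}; common: ∅.
  x = 7: f ≡ 0 at y ∈ {8}; g ≡ 0 at y ∈ {5}; common: ∅.
  x = 8: f ≡ 0 at y ∈ {8}; g ≡ 0 at y ∈ {0}; common: ∅.
  x = 9: f ≡ 0 at y ∈ {8}; g ≡ 0 at y ∈ {6}; common: ∅.
  x = 10: f ≡ 0 at y ∈ {8}; g ≡ 0 at y ∈ {1}; common: ∅.
Collecting: common zeros = {(2, 8)}, so the count is 1.
Comparison with the Bézout bound: 1 ≤ 1 = deg(f)·deg(g), as expected for curves with no common component (the bound is attained).


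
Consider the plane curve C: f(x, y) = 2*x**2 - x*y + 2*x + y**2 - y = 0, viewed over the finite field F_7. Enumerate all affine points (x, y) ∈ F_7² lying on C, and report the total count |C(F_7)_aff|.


Affine F_7-points: {(0, 0), (0, 1), (1, 3), (1, 6), (3, 1), (3, 3), (6, 0)}; count = 7.

For each of the 49 pairs (x, y) ∈ F_7², evaluate f(x, y) mod 7. Record the zeros.
  x = 0: [0↦0, 1↦0, 2↦2, 3↦6, 4↦5, 5↦6, 6↦2]  zeros at y ∈ {0, 1}
  x = 1: [0↦4, 1↦3, 2↦4, 3↦0, 4↦5, 5↦5, 6↦0]  zeros at y ∈ {3, 6}
  x = 2: [0↦5, 1↦3, 2↦3, 3↦5, 4↦2, 5↦1, 6↦2]  zeros at y ∈ ∅
  x = 3: [0↦3, 1↦0, 2↦6, 3↦0, 4↦3, 5↦1, 6↦1]  zeros at y ∈ {1, 3}
  x = 4: [0↦5, 1↦1, 2↦6, 3↦6, 4↦1, 5↦5, 6↦4]  zeros at y ∈ ∅
  x = 5: [0↦4, 1↦6, 2↦3, 3↦2, 4↦3, 5↦6, 6↦4]  zeros at y ∈ ∅
  x = 6: [0↦0, 1↦1, 2↦4, 3↦2, 4↦2, 5↦4, 6↦1]  zeros at y ∈ {0}
Collecting zeros: affine points = {(0, 0), (0, 1), (1, 3), (1, 6), (3, 1), (3, 3), (6, 0)}.
Total count |C(F_7)_aff| = 7.


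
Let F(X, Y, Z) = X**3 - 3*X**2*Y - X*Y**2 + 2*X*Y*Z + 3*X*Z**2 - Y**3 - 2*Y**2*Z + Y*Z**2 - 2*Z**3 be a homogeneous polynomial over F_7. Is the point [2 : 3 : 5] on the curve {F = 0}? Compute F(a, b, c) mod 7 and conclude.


F(2,3,5) ≡ 5 (mod 7); P is NOT on the curve.

Evaluate F(2, 3, 5) term-by-term (mod 7).
  X**3 ↦ 1·8·1·1 = 8
  -3*X**2*Y ↦ -3·4·3·1 = -36
  -X*Y**2 ↦ -1·2·9·1 = -18
  2*X*Y*Z ↦ 2·2·3·5 = 60
  3*X*Z**2 ↦ 3·2·1·25 = 150
  -Y**3 ↦ -1·1·27·1 = -27
  -2*Y**2*Z ↦ -2·1·9·5 = -90
  Y*Z**2 ↦ 1·1·3·25 = 75
  -2*Z**3 ↦ -2·1·1·125 = -250
Sum: F(2, 3, 5) = (8) + (-36) + (-18) + (60) + (150) + (-27) + (-90) + (75) + (-250) = -128.
Reducing mod 7: -128 ≡ 5 (mod 7).
Since F(a, b, c) ≡ 5 ≠ 0 (mod 7), P does NOT lie on the curve.


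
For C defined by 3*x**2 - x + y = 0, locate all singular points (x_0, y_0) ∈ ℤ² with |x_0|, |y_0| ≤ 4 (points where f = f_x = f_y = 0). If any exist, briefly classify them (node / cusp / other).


No singular points in the scanned grid; C is smooth there.

Compute partial derivatives:
  f_x = 6*x - 1.
  f_y = 1.
f_y = 1 is a nonzero constant, so f_y never vanishes: no point (x, y) can satisfy f = f_x = f_y = 0. In particular no (x, y) ∈ {−4, ..., 4}² is singular; the curve is smooth.


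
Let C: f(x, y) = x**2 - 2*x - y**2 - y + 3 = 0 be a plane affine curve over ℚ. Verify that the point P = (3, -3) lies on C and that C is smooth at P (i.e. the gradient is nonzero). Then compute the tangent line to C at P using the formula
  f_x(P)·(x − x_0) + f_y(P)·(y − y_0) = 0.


Tangent line at P: 4*x + 5*y + 3 = 0.

Step 1: f(3, -3) = 0, so P lies on C.
Step 2: partial derivatives
  f_x(x, y) = 2*x - 2, f_y(x, y) = -2*y - 1.
  f_x(P) = 4, f_y(P) = 5 (gradient nonzero, so P is smooth).
Step 3: tangent line at P: 4·(x − 3) + 5·(y − -3) = 0.
Expanding: 4*x + 5*y + 3 = 0.


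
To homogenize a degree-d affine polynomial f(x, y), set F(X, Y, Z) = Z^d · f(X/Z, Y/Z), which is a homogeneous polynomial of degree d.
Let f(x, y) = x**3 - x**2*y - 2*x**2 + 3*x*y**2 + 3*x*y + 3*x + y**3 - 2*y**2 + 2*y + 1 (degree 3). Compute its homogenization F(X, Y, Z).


F(X, Y, Z) = X**3 - X**2*Y - 2*X**2*Z + 3*X*Y**2 + 3*X*Y*Z + 3*X*Z**2 + Y**3 - 2*Y**2*Z + 2*Y*Z**2 + Z**3

deg(f) = 3.
Substitute x = X/Z, y = Y/Z into f, then multiply by Z^3.
  monomial 1·x^3·y^0 ↦ 1·X^3·Y^0·Z^0.
  monomial -1·x^2·y^1 ↦ -1·X^2·Y^1·Z^0.
  monomial -2·x^2·y^0 ↦ -2·X^2·Y^0·Z^1.
  monomial 3·x^1·y^2 ↦ 3·X^1·Y^2·Z^0.
  monomial 3·x^1·y^1 ↦ 3·X^1·Y^1·Z^1.
  monomial 3·x^1·y^0 ↦ 3·X^1·Y^0·Z^2.
  monomial 1·x^0·y^3 ↦ 1·X^0·Y^3·Z^0.
  monomial -2·x^0·y^2 ↦ -2·X^0·Y^2·Z^1.
  monomial 2·x^0·y^1 ↦ 2·X^0·Y^1·Z^2.
  monomial 1·x^0·y^0 ↦ 1·X^0·Y^0·Z^3.
Collecting: F(X, Y, Z) = X**3 - X**2*Y - 2*X**2*Z + 3*X*Y**2 + 3*X*Y*Z + 3*X*Z**2 + Y**3 - 2*Y**2*Z + 2*Y*Z**2 + Z**3.


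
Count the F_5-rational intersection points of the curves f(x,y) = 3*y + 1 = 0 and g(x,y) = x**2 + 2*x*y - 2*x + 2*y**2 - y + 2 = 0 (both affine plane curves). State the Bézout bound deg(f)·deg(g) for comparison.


Common zeros: ∅; count = 0; Bézout bound = 2.

deg(f) = 1, deg(g) = 2, so Bézout bound = 2.
Scan x ∈ F_5. For each x, list the y ∈ F_5 with f(x, y) ≡ 0 and those with g(x, y) ≡ 0 (mod 5); the common zeros in that column are the intersection.
  x = 0: f ≡ 0 at y ∈ {3}; g ≡ 0 at y ∈ {4}; common: ∅.
  x = 1: f ≡ 0 at y ∈ {3}; g ≡ 0 at y ∈ ∅; common: ∅.
  x = 2: f ≡ 0 at y ∈ {3}; g ≡ 0 at y ∈ ∅; common: ∅.
  x = 3: f ≡ 0 at y ∈ {3}; g ≡ 0 at y ∈ {0}; common: ∅.
  x = 4: f ≡ 0 at y ∈ {3}; g ≡ 0 at y ∈ {0, 4}; common: ∅.
Collecting: common zeros = ∅, so the count is 0.
Comparison with the Bézout bound: 0 ≤ 2 = deg(f)·deg(g), as expected for curves with no common component (the affine F_5-count falls short of the bound because intersections may lie at infinity, over extension fields, or carry multiplicity).


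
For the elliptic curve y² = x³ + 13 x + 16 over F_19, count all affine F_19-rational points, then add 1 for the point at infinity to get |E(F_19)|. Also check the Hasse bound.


Affine points = {(0, 4), (0, 15), (1, 7), (1, 12), (3, 5), (3, 14), (5, 4), (5, 15), (6, 5), (6, 14), (8, 9), (8, 10), (9, 8), (9, 11), (10, 5), (10, 14), (12, 0), (13, 8), (13, 11), (14, 4), (14, 15), (16, 8), (16, 11), (17, 1), (17, 18)}; affine count = 25; |E(F_19)| = 26.

Discriminant check: Δ ∝ 4a³ + 27b² = 4·13³ + 27·16² = 4·2197 + 27·256 ≡ 6 (mod 19). Nonzero ⇒ E is nonsingular.
For each x ∈ F_19, compute rhs = x³ + 13·x + 16 mod 19, then count y ∈ F_19 with y² ≡ rhs.
  x = 0: rhs = 16, matching y values: 4, 15 (2 points).
  x = 1: rhs = 11, matching y values: 7, 12 (2 points).
  x = 2: rhs = 12, matching y values: none (0 points).
  x = 3: rhs = 6, matching y values: 5, 14 (2 points).
  x = 4: rhs = 18, matching y values: none (0 points).
  x = 5: rhs = 16, matching y values: 4, 15 (2 points).
  x = 6: rhs = 6, matching y values: 5, 14 (2 points).
  x = 7: rhs = 13, matching y values: none (0 points).
  x = 8: rhs = 5, matching y values: 9, 10 (2 points).
  x = 9: rhs = 7, matching y values: 8, 11 (2 points).
  x = 10: rhs = 6, matching y values: 5, 14 (2 points).
  x = 11: rhs = 8, matching y values: none (0 points).
  x = 12: rhs = 0, matching y values: 0 (1 points).
  x = 13: rhs = 7, matching y values: 8, 11 (2 points).
  x = 14: rhs = 16, matching y values: 4, 15 (2 points).
  x = 15: rhs = 14, matching y values: none (0 points).
  x = 16: rhs = 7, matching y values: 8, 11 (2 points).
  x = 17: rhs = 1, matching y values: 1, 18 (2 points).
  x = 18: rhs = 2, matching y values: none (0 points).
Total affine count: 25.
Full point count |E(F_19)| = 25 + 1 = 26.
Hasse bound: |26 − (19+1)| = |6| = 6 ≤ 2√19 ≈ 8.7178 ✓.


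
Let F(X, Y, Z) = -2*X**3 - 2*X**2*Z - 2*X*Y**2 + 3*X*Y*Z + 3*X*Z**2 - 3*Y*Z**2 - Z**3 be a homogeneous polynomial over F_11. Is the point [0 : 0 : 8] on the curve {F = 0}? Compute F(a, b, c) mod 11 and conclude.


F(0,0,8) ≡ 5 (mod 11); P is NOT on the curve.

Evaluate F(0, 0, 8) term-by-term (mod 11).
  -2*X**3 ↦ -2·0·1·1 = 0
  -2*X**2*Z ↦ -2·0·1·8 = 0
  -2*X*Y**2 ↦ -2·0·0·1 = 0
  3*X*Y*Z ↦ 3·0·0·8 = 0
  3*X*Z**2 ↦ 3·0·1·64 = 0
  -3*Y*Z**2 ↦ -3·1·0·64 = 0
  -Z**3 ↦ -1·1·1·512 = -512
Sum: F(0, 0, 8) = (0) + (0) + (0) + (0) + (0) + (0) + (-512) = -512.
Reducing mod 11: -512 ≡ 5 (mod 11).
Since F(a, b, c) ≡ 5 ≠ 0 (mod 11), P does NOT lie on the curve.


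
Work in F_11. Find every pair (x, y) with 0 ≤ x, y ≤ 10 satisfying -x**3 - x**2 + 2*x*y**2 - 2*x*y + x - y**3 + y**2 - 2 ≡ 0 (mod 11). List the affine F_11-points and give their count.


Affine F_11-points: {(0, 10), (3, 4), (3, 7), (4, 2), (7, 2), (8, 9), (9, 0), (9, 1), (9, 7), (10, 2), (10, 3), (10, 5)}; count = 12.

For each of the 121 pairs (x, y) ∈ F_11², evaluate f(x, y) mod 11. Record the zeros.
  x = 0: [0↦9, 1↦9, 2↦5, 3↦2, 4↦5, 5↦8, 6↦5, 7↦1, 8↦1, 9↦10, 10↦0]  zeros at y ∈ {10}
  x = 1: [0↦8, 1↦8, 2↦8, 3↦2, 4↦6, 5↦3, 6↦9, 7↦7, 8↦2, 9↦10, 10↦3]  zeros at y ∈ ∅
  x = 2: [0↦10, 1↦10, 2↦3, 3↦5, 4↦10, 5↦1, 6↦5, 7↦5, 8↦6, 9↦2, 10↦9]  zeros at y ∈ ∅
  x = 3: [0↦9, 1↦9, 2↦6, 3↦5, 4↦0, 5↦7, 6↦9, 7↦0, 8↦7, 9↦2, 10↦1]  zeros at y ∈ {4, 7}
  x = 4: [0↦10, 1↦10, 2↦0, 3↦7, 4↦3, 5↦4, 6↦4, 7↦8, 8↦10, 9↦4, 10↦6]  zeros at y ∈ {2}
  x = 5: [0↦7, 1↦7, 2↦1, 3↦5, 4↦2, 5↦8, 6↦6, 7↦1, 8↦9, 9↦2, 10↦7]  zeros at y ∈ ∅
  x = 6: [0↦5, 1↦5, 2↦3, 3↦4, 4↦2, 5↦2, 6↦9, 7↦6, 8↦9, 9↦1, 10↦9]  zeros at y ∈ ∅
  x = 7: [0↦9, 1↦9, 2↦0, 3↦9, 4↦8, 5↦2, 6↦7, 7↦6, 8↦4, 9↦6, 10↦6]  zeros at y ∈ {2}
  x = 8: [0↦2, 1↦2, 2↦8, 3↦3, 4↦3, 5↦2, 6↦5, 7↦6, 8↦10, 9↦0, 10↦3]  zeros at y ∈ {9}
  x = 9: [0↦0, 1↦0, 2↦10, 3↦2, 4↦3, 5↦7, 6↦8, 7↦0, 8↦10, 9↦10, 10↦5]  zeros at y ∈ {0, 1, 7}
  x = 10: [0↦8, 1↦8, 2↦0, 3↦0, 4↦2, 5↦0, 6↦10, 7↦4, 8↦9, 9↦8, 10↦6]  zeros at y ∈ {2, 3, 5}
Collecting zeros: affine points = {(0, 10), (3, 4), (3, 7), (4, 2), (7, 2), (8, 9), (9, 0), (9, 1), (9, 7), (10, 2), (10, 3), (10, 5)}.
Total count |C(F_11)_aff| = 12.


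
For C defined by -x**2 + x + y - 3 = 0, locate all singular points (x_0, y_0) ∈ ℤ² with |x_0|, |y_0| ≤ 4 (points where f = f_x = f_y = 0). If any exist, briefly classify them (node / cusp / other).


No singular points in the scanned grid; C is smooth there.

Compute partial derivatives:
  f_x = 1 - 2*x.
  f_y = 1.
f_y = 1 is a nonzero constant, so f_y never vanishes: no point (x, y) can satisfy f = f_x = f_y = 0. In particular no (x, y) ∈ {−4, ..., 4}² is singular; the curve is smooth.


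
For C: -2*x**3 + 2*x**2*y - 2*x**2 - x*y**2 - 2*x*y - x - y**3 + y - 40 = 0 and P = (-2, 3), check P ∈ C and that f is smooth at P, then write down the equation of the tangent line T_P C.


Tangent line at P: -56*x - 2*y - 106 = 0.

Step 1: f(-2, 3) = 0, so P lies on C.
Step 2: partial derivatives
  f_x(x, y) = -6*x**2 + 4*x*y - 4*x - y**2 - 2*y - 1, f_y(x, y) = 2*x**2 - 2*x*y - 2*x - 3*y**2 + 1.
  f_x(P) = -56, f_y(P) = -2 (gradient nonzero, so P is smooth).
Step 3: tangent line at P: -56·(x − -2) + -2·(y − 3) = 0.
Expanding: -56*x - 2*y - 106 = 0.


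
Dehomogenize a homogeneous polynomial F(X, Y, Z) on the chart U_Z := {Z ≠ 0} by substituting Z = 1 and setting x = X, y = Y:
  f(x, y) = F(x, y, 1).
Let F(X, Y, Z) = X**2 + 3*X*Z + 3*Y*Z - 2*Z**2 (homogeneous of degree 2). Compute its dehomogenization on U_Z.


f(x, y) = x**2 + 3*x + 3*y - 2

On U_Z we set Z = 1. Each monomial c·X^i·Y^j·Z^k in F becomes c·x^i·y^j·1^k = c·x^i·y^j.
Substituting Z = 1: F(X, Y, 1) = x**2 + 3*x + 3*y - 2.
Note: deg(f) ≤ deg(F) = 2; strict inequality happens when F is divisible by Z (lost terms).


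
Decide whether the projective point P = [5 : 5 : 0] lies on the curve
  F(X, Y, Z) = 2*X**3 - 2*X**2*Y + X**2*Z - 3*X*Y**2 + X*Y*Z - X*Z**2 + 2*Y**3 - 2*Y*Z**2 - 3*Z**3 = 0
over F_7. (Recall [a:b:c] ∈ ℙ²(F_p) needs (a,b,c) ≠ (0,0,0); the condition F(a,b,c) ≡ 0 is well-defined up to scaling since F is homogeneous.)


F(5,5,0) ≡ 1 (mod 7); P is NOT on the curve.

Evaluate F(5, 5, 0) term-by-term (mod 7).
  2*X**3 ↦ 2·125·1·1 = 250
  -2*X**2*Y ↦ -2·25·5·1 = -250
  X**2*Z ↦ 1·25·1·0 = 0
  -3*X*Y**2 ↦ -3·5·25·1 = -375
  X*Y*Z ↦ 1·5·5·0 = 0
  -X*Z**2 ↦ -1·5·1·0 = 0
  2*Y**3 ↦ 2·1·125·1 = 250
  -2*Y*Z**2 ↦ -2·1·5·0 = 0
  -3*Z**3 ↦ -3·1·1·0 = 0
Sum: F(5, 5, 0) = (250) + (-250) + (0) + (-375) + (0) + (0) + (250) + (0) + (0) = -125.
Reducing mod 7: -125 ≡ 1 (mod 7).
Since F(a, b, c) ≡ 1 ≠ 0 (mod 7), P does NOT lie on the curve.


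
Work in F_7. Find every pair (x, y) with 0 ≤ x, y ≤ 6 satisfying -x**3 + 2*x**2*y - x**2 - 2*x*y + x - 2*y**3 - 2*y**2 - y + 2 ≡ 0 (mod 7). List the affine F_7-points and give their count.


Affine F_7-points: {(3, 3), (3, 4), (3, 6), (4, 3), (4, 5), (5, 3), (5, 4), (5, 6), (6, 1), (6, 4)}; count = 10.

For each of the 49 pairs (x, y) ∈ F_7², evaluate f(x, y) mod 7. Record the zeros.
  x = 0: [0↦2, 1↦4, 2↦4, 3↦4, 4↦6, 5↦5, 6↦3]  zeros at y ∈ ∅
  x = 1: [0↦1, 1↦3, 2↦3, 3↦3, 4↦5, 5↦4, 6↦2]  zeros at y ∈ ∅
  x = 2: [0↦6, 1↦5, 2↦2, 3↦6, 4↦5, 5↦1, 6↦3]  zeros at y ∈ ∅
  x = 3: [0↦4, 1↦4, 2↦2, 3↦0, 4↦0, 5↦4, 6↦0]  zeros at y ∈ {3, 4, 6}
  x = 4: [0↦3, 1↦1, 2↦4, 3↦0, 4↦5, 5↦0, 6↦1]  zeros at y ∈ {3, 5}
  x = 5: [0↦4, 1↦4, 2↦2, 3↦0, 4↦0, 5↦4, 6↦0]  zeros at y ∈ {3, 4, 6}
  x = 6: [0↦1, 1↦0, 2↦4, 3↦1, 4↦0, 5↦3, 6↦5]  zeros at y ∈ {1, 4}
Collecting zeros: affine points = {(3, 3), (3, 4), (3, 6), (4, 3), (4, 5), (5, 3), (5, 4), (5, 6), (6, 1), (6, 4)}.
Total count |C(F_7)_aff| = 10.


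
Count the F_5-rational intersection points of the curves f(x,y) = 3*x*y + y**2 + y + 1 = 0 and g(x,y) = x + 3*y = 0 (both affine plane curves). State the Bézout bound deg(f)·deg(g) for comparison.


Common zeros: ∅; count = 0; Bézout bound = 2.

deg(f) = 2, deg(g) = 1, so Bézout bound = 2.
Scan x ∈ F_5. For each x, list the y ∈ F_5 with f(x, y) ≡ 0 and those with g(x, y) ≡ 0 (mod 5); the common zeros in that column are the intersection.
  x = 0: f ≡ 0 at y ∈ ∅; g ≡ 0 at y ∈ {0}; common: ∅.
  x = 1: f ≡ 0 at y ∈ ∅; g ≡ 0 at y ∈ {3}; common: ∅.
  x = 2: f ≡ 0 at y ∈ {4}; g ≡ 0 at y ∈ {1}; common: ∅.
  x = 3: f ≡ 0 at y ∈ {2, 3}; g ≡ 0 at y ∈ {4}; common: ∅.
  x = 4: f ≡ 0 at y ∈ {1}; g ≡ 0 at y ∈ {2}; common: ∅.
Collecting: common zeros = ∅, so the count is 0.
Comparison with the Bézout bound: 0 ≤ 2 = deg(f)·deg(g), as expected for curves with no common component (the affine F_5-count falls short of the bound because intersections may lie at infinity, over extension fields, or carry multiplicity).


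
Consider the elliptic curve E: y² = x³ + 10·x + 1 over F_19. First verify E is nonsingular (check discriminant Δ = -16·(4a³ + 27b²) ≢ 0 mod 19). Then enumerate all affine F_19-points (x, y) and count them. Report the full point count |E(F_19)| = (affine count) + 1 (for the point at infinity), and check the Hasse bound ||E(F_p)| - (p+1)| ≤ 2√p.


Affine points = {(0, 1), (0, 18), (3, 1), (3, 18), (5, 9), (5, 10), (6, 7), (6, 12), (8, 2), (8, 17), (11, 6), (11, 13), (12, 5), (12, 14), (14, 4), (14, 15), (15, 7), (15, 12), (16, 1), (16, 18), (17, 7), (17, 12), (18, 3), (18, 16)}; affine count = 24; |E(F_19)| = 25.

Discriminant check: Δ ∝ 4a³ + 27b² = 4·10³ + 27·1² = 4·1000 + 27·1 ≡ 18 (mod 19). Nonzero ⇒ E is nonsingular.
For each x ∈ F_19, compute rhs = x³ + 10·x + 1 mod 19, then count y ∈ F_19 with y² ≡ rhs.
  x = 0: rhs = 1, matching y values: 1, 18 (2 points).
  x = 1: rhs = 12, matching y values: none (0 points).
  x = 2: rhs = 10, matching y values: none (0 points).
  x = 3: rhs = 1, matching y values: 1, 18 (2 points).
  x = 4: rhs = 10, matching y values: none (0 points).
  x = 5: rhs = 5, matching y values: 9, 10 (2 points).
  x = 6: rhs = 11, matching y values: 7, 12 (2 points).
  x = 7: rhs = 15, matching y values: none (0 points).
  x = 8: rhs = 4, matching y values: 2, 17 (2 points).
  x = 9: rhs = 3, matching y values: none (0 points).
  x = 10: rhs = 18, matching y values: none (0 points).
  x = 11: rhs = 17, matching y values: 6, 13 (2 points).
  x = 12: rhs = 6, matching y values: 5, 14 (2 points).
  x = 13: rhs = 10, matching y values: none (0 points).
  x = 14: rhs = 16, matching y values: 4, 15 (2 points).
  x = 15: rhs = 11, matching y values: 7, 12 (2 points).
  x = 16: rhs = 1, matching y values: 1, 18 (2 points).
  x = 17: rhs = 11, matching y values: 7, 12 (2 points).
  x = 18: rhs = 9, matching y values: 3, 16 (2 points).
Total affine count: 24.
Full point count |E(F_19)| = 24 + 1 = 25.
Hasse bound: |25 − (19+1)| = |5| = 5 ≤ 2√19 ≈ 8.7178 ✓.
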